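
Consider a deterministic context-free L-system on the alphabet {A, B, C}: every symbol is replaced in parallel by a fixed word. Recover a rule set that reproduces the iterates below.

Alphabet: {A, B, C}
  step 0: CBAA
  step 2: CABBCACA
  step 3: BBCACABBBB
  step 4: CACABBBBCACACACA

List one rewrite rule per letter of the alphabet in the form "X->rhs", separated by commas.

A->B, B->CA, C->B

  step 3 ⇒ step 4: BBCACABBBB ⇒ CA·CA·B·B·B·B·CA·CA·CA·CA
    A ↦ B
    B ↦ CA
    C ↦ B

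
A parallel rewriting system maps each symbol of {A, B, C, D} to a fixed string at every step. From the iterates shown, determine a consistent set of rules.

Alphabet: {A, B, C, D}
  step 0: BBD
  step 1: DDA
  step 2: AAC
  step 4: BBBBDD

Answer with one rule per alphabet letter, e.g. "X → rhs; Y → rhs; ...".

A->C, B->D, C->BB, D->A

  step 1 ⇒ step 2: DDA ⇒ A·A·C
    A ↦ C
    D ↦ A
  step 0 ⇒ step 1: BBD ⇒ D·D·A
    B ↦ D
    C ↦ BB  (constrained at step 2)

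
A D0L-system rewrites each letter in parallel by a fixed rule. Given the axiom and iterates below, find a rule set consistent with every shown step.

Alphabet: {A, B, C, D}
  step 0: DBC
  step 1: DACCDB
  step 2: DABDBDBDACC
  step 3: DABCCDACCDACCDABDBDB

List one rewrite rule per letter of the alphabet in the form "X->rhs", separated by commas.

A->B, B->CC, C->DB, D->DA

  step 2 ⇒ step 3: DABDBDBDACC ⇒ DA·B·CC·DA·CC·DA·CC·DA·B·DB·DB
    A ↦ B
    B ↦ CC
    C ↦ DB
    D ↦ DA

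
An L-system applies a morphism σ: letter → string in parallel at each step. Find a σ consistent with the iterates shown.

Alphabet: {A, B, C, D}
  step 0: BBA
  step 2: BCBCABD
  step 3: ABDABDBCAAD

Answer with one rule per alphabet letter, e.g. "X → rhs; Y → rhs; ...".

A->BC, B->A, C->BD, D->AD

  step 2 ⇒ step 3: BCBCABD ⇒ A·BD·A·BD·BC·A·AD
    A ↦ BC
    B ↦ A
    C ↦ BD
    D ↦ AD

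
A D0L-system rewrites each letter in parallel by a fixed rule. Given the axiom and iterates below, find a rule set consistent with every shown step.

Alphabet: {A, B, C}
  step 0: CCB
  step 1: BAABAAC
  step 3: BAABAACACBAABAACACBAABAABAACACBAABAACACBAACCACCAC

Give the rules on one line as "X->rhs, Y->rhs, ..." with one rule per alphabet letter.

A->CAC, B->C, C->BAA

  step 0 ⇒ step 1: CCB ⇒ BAA·BAA·C
    B ↦ C
    C ↦ BAA
    A ↦ CAC  (constrained at step 1)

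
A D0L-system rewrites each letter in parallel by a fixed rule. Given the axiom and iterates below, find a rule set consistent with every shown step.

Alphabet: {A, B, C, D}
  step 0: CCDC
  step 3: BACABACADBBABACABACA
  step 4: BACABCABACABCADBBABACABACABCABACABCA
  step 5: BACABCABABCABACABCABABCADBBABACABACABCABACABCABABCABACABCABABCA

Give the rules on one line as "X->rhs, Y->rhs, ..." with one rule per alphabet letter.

A->CA, B->BA, C->B, D->DB

  step 4 ⇒ step 5: BACABCABACABCADBBABACABACABCABACABCA ⇒ BA·CA·B·CA·BA·B·CA·BA·CA·B·CA·BA·B·CA·DB·BA·BA·CA·BA·CA·B·CA·BA·CA·B·CA·BA·B·CA·BA·CA·B·CA·BA·B·CA
    A ↦ CA
    B ↦ BA
    C ↦ B
    D ↦ DB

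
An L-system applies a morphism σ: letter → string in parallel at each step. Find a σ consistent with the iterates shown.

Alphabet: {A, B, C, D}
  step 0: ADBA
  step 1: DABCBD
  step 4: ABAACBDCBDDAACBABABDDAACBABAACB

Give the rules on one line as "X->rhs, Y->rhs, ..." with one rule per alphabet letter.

A->D, B->CB, C->AA, D->AB

  step 0 ⇒ step 1: ADBA ⇒ D·AB·CB·D
    A ↦ D
    B ↦ CB
    D ↦ AB
    C ↦ AA  (constrained at step 1)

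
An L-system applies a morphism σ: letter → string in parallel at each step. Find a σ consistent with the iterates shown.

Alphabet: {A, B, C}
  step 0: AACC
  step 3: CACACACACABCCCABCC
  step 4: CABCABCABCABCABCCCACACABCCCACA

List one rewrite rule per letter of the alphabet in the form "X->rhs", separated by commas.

A->B, B->CC, C->CA

  step 3 ⇒ step 4: CACACACACABCCCABCC ⇒ CA·B·CA·B·CA·B·CA·B·CA·B·CC·CA·CA·CA·B·CC·CA·CA
    A ↦ B
    B ↦ CC
    C ↦ CA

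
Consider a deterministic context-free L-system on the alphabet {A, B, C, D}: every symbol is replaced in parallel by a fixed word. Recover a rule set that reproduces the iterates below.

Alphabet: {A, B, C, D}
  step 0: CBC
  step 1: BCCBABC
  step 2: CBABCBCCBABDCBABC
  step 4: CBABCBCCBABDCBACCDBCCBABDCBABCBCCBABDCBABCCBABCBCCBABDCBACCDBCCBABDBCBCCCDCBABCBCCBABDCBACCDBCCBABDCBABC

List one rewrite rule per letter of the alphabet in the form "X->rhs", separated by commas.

  step 1 ⇒ step 2: BCCBABC ⇒ CBA·BC·BC·CBA·BD·CBA·BC
    A ↦ BD
    B ↦ CBA
    C ↦ BC
    D ↦ CCD  (constrained at step 2)

A->BD, B->CBA, C->BC, D->CCD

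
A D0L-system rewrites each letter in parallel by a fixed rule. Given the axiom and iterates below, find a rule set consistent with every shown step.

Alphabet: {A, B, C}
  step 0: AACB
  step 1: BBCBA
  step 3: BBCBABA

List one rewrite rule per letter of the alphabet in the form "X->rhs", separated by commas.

A->B, B->A, C->CB

  step 0 ⇒ step 1: AACB ⇒ B·B·CB·A
    A ↦ B
    B ↦ A
    C ↦ CB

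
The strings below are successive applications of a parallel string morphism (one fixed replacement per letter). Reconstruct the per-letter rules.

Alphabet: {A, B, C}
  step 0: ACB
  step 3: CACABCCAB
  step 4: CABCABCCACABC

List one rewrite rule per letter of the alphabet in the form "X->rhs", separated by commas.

A->B, B->C, C->CA

  step 3 ⇒ step 4: CACABCCAB ⇒ CA·B·CA·B·C·CA·CA·B·C
    A ↦ B
    B ↦ C
    C ↦ CA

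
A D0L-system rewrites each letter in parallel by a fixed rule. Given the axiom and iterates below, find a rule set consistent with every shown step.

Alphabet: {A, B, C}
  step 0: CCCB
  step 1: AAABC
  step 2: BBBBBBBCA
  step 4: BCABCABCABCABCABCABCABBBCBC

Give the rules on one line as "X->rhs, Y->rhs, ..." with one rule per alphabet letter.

A->BB, B->BC, C->A

  step 1 ⇒ step 2: AAABC ⇒ BB·BB·BB·BC·A
    A ↦ BB
    B ↦ BC
    C ↦ A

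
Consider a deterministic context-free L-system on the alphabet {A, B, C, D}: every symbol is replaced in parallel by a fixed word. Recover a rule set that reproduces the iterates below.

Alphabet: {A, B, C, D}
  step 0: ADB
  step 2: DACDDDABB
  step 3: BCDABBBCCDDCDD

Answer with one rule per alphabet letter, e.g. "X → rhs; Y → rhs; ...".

A->C, B->CDD, C->DA, D->B

  step 2 ⇒ step 3: DACDDDABB ⇒ B·C·DA·B·B·B·C·CDD·CDD
    A ↦ C
    B ↦ CDD
    C ↦ DA
    D ↦ B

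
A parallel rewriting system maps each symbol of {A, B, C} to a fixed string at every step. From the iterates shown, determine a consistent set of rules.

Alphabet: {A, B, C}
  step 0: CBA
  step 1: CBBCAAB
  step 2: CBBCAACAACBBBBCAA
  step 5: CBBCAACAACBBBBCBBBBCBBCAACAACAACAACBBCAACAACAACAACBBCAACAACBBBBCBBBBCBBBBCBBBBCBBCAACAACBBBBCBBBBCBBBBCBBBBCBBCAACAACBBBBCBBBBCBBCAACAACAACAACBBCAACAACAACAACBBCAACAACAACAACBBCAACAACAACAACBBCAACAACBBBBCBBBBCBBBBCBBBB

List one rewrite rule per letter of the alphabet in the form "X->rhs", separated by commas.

  step 1 ⇒ step 2: CBBCAAB ⇒ CBB·CAA·CAA·CBB·B·B·CAA
    A ↦ B
    B ↦ CAA
    C ↦ CBB

A->B, B->CAA, C->CBB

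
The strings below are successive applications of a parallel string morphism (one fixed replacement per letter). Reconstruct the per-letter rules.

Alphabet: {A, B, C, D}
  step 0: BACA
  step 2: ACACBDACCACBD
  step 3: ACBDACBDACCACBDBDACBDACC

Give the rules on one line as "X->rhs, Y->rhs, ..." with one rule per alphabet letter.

  step 2 ⇒ step 3: ACACBDACCACBD ⇒ AC·BD·AC·BD·A·CC·AC·BD·BD·AC·BD·A·CC
    A ↦ AC
    B ↦ A
    C ↦ BD
    D ↦ CC

A->AC, B->A, C->BD, D->CC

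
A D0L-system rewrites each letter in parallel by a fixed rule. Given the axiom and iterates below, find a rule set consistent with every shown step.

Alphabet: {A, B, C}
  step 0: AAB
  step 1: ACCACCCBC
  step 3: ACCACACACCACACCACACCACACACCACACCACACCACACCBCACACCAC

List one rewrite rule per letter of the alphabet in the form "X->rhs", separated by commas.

  step 0 ⇒ step 1: AAB ⇒ ACC·ACC·CBC
    A ↦ ACC
    B ↦ CBC
    C ↦ AC  (constrained at step 1)

A->ACC, B->CBC, C->AC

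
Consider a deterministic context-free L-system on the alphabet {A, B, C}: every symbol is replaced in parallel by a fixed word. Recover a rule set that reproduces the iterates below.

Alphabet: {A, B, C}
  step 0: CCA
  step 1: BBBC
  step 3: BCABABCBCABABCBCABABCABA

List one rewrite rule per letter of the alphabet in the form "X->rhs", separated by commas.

  step 0 ⇒ step 1: CCA ⇒ B·B·BC
    A ↦ BC
    C ↦ B
    B ↦ ABA  (constrained at step 1)

A->BC, B->ABA, C->B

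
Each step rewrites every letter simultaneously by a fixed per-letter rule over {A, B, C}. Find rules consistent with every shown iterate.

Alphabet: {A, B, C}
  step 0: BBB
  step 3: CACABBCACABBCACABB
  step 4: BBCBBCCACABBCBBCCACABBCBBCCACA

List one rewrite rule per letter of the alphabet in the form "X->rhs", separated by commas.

  step 3 ⇒ step 4: CACABBCACABBCACABB ⇒ BB·C·BB·C·CA·CA·BB·C·BB·C·CA·CA·BB·C·BB·C·CA·CA
    A ↦ C
    B ↦ CA
    C ↦ BB

A->C, B->CA, C->BB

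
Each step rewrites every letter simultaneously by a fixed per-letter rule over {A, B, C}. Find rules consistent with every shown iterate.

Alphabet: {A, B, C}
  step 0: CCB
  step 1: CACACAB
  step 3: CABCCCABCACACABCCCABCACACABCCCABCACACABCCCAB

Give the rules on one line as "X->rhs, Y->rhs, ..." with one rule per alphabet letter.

A->BCC, B->CAB, C->CA

  step 0 ⇒ step 1: CCB ⇒ CA·CA·CAB
    B ↦ CAB
    C ↦ CA
    A ↦ BCC  (constrained at step 1)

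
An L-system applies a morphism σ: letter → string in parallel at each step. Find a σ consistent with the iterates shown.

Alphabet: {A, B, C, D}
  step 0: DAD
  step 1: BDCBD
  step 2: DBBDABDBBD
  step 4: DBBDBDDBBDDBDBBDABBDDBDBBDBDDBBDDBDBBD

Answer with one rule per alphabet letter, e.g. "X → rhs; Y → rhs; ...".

A->C, B->DB, C->AB, D->BD

  step 1 ⇒ step 2: BDCBD ⇒ DB·BD·AB·DB·BD
    B ↦ DB
    C ↦ AB
    D ↦ BD
  step 0 ⇒ step 1: DAD ⇒ BD·C·BD
    A ↦ C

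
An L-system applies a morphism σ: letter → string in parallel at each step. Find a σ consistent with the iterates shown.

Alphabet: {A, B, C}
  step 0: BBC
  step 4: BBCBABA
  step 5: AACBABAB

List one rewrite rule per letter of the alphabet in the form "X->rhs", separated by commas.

  step 4 ⇒ step 5: BBCBABA ⇒ A·A·CB·A·B·A·B
    A ↦ B
    B ↦ A
    C ↦ CB

A->B, B->A, C->CB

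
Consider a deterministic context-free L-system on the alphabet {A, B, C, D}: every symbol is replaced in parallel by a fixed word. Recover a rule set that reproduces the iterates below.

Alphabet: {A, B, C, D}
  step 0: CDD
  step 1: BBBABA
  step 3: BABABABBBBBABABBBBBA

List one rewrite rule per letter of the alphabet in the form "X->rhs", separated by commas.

  step 0 ⇒ step 1: CDD ⇒ BB·BA·BA
    C ↦ BB
    D ↦ BA
    A ↦ CCD  (constrained at step 1)
    B ↦ D  (constrained at step 1)

A->CCD, B->D, C->BB, D->BA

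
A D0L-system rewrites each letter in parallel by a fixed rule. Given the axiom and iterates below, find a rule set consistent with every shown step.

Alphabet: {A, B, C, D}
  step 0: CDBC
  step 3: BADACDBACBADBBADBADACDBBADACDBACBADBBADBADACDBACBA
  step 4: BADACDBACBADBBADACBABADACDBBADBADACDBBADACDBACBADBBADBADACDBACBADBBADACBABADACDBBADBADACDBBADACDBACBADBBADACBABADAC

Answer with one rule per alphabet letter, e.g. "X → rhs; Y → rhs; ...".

A->AC, B->BAD, C->BA, D->DB

  step 3 ⇒ step 4: BADACDBACBADBBADBADACDBBADACDBACBADBBADBADACDBACBA ⇒ BAD·AC·DB·AC·BA·DB·BAD·AC·BA·BAD·AC·DB·BAD·BAD·AC·DB·BAD·AC·DB·AC·BA·DB·BAD·BAD·AC·DB·AC·BA·DB·BAD·AC·BA·BAD·AC·DB·BAD·BAD·AC·DB·BAD·AC·DB·AC·BA·DB·BAD·AC·BA·BAD·AC
    A ↦ AC
    B ↦ BAD
    C ↦ BA
    D ↦ DB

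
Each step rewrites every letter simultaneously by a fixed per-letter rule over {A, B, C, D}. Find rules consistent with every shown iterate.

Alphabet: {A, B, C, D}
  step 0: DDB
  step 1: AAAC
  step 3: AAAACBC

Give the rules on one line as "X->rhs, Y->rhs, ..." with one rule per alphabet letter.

  step 0 ⇒ step 1: DDB ⇒ A·A·AC
    B ↦ AC
    D ↦ A
    A ↦ D  (constrained at step 1)
    C ↦ BC  (constrained at step 1)

A->D, B->AC, C->BC, D->A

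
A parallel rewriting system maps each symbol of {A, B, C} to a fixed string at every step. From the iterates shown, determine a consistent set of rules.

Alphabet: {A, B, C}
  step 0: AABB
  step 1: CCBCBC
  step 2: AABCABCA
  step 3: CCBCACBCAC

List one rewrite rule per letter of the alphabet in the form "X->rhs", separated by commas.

  step 2 ⇒ step 3: AABCABCA ⇒ C·C·BC·A·C·BC·A·C
    A ↦ C
    B ↦ BC
    C ↦ A

A->C, B->BC, C->A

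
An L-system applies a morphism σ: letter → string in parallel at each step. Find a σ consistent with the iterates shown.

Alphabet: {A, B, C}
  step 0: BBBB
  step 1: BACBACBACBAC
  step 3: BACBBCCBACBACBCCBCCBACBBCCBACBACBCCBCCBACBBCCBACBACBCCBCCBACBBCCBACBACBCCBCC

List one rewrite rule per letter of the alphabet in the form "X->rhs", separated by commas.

A->B, B->BAC, C->BCC

  step 0 ⇒ step 1: BBBB ⇒ BAC·BAC·BAC·BAC
    B ↦ BAC
    A ↦ B  (constrained at step 1)
    C ↦ BCC  (constrained at step 1)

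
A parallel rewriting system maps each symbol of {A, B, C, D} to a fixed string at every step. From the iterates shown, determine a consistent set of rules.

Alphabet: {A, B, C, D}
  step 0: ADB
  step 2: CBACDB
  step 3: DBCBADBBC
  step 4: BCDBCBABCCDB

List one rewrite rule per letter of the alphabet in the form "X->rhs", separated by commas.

  step 3 ⇒ step 4: DBCBADBBC ⇒ B·C·DB·C·BA·B·C·C·DB
    A ↦ BA
    B ↦ C
    C ↦ DB
    D ↦ B

A->BA, B->C, C->DB, D->B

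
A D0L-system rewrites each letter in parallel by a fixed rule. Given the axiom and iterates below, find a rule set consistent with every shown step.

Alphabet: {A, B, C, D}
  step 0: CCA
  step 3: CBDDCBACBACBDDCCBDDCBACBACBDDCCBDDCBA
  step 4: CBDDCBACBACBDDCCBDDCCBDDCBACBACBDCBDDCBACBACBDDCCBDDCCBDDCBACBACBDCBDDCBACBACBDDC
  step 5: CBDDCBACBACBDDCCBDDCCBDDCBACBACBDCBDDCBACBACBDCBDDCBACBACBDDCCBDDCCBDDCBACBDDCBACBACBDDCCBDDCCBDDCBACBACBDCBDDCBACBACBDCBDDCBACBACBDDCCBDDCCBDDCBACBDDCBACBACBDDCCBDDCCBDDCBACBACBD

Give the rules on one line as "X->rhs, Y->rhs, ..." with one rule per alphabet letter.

  step 4 ⇒ step 5: CBDDCBACBACBDDCCBDDCCBDDCBACBACBDCBDDCBACBACBDDCCBDDCCBDDCBACBACBDCBDDCBACBACBDDC ⇒ CBD·D·CBA·CBA·CBD·D·C·CBD·D·C·CBD·D·CBA·CBA·CBD·CBD·D·CBA·CBA·CBD·CBD·D·CBA·CBA·CBD·D·C·CBD·D·C·CBD·D·CBA·CBD·D·CBA·CBA·CBD·D·C·CBD·D·C·CBD·D·CBA·CBA·CBD·CBD·D·CBA·CBA·CBD·CBD·D·CBA·CBA·CBD·D·C·CBD·D·C·CBD·D·CBA·CBD·D·CBA·CBA·CBD·D·C·CBD·D·C·CBD·D·CBA·CBA·CBD
    A ↦ C
    B ↦ D
    C ↦ CBD
    D ↦ CBA

A->C, B->D, C->CBD, D->CBA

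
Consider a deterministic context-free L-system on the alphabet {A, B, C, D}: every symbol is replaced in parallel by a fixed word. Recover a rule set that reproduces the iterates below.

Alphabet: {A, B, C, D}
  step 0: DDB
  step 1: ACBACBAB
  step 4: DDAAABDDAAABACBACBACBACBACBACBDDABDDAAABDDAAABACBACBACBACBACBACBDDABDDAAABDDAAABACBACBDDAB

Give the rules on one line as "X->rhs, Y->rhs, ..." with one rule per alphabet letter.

  step 0 ⇒ step 1: DDB ⇒ ACB·ACB·AB
    B ↦ AB
    D ↦ ACB
    A ↦ DD  (constrained at step 1)
    C ↦ AA  (constrained at step 1)

A->DD, B->AB, C->AA, D->ACB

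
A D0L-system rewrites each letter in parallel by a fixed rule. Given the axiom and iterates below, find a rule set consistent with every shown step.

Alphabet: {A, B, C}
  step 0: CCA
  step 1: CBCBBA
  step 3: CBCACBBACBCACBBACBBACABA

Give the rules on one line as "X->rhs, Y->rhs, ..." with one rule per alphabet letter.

  step 0 ⇒ step 1: CCA ⇒ CB·CB·BA
    A ↦ BA
    C ↦ CB
    B ↦ CA  (constrained at step 1)

A->BA, B->CA, C->CB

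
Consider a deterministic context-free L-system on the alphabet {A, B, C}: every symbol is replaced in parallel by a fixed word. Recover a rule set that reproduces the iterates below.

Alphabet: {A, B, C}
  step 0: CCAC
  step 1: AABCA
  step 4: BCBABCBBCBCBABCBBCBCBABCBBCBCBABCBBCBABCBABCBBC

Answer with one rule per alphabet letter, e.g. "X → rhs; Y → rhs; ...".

A->BC, B->BCB, C->A

  step 0 ⇒ step 1: CCAC ⇒ A·A·BC·A
    A ↦ BC
    C ↦ A
    B ↦ BCB  (constrained at step 1)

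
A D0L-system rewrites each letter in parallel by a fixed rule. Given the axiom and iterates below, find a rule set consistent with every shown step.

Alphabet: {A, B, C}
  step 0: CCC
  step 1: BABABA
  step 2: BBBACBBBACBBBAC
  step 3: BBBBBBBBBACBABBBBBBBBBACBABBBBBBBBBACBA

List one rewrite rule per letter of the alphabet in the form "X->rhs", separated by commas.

  step 2 ⇒ step 3: BBBACBBBACBBBAC ⇒ BBB·BBB·BBB·AC·BA·BBB·BBB·BBB·AC·BA·BBB·BBB·BBB·AC·BA
    A ↦ AC
    B ↦ BBB
    C ↦ BA

A->AC, B->BBB, C->BA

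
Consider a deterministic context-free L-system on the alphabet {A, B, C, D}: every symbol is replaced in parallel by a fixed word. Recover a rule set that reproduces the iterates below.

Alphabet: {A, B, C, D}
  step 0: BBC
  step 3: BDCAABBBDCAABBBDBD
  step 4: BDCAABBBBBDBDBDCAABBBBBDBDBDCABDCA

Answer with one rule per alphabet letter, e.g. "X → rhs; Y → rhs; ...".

A->BB, B->BD, C->A, D->CA

  step 3 ⇒ step 4: BDCAABBBDCAABBBDBD ⇒ BD·CA·A·BB·BB·BD·BD·BD·CA·A·BB·BB·BD·BD·BD·CA·BD·CA
    A ↦ BB
    B ↦ BD
    C ↦ A
    D ↦ CA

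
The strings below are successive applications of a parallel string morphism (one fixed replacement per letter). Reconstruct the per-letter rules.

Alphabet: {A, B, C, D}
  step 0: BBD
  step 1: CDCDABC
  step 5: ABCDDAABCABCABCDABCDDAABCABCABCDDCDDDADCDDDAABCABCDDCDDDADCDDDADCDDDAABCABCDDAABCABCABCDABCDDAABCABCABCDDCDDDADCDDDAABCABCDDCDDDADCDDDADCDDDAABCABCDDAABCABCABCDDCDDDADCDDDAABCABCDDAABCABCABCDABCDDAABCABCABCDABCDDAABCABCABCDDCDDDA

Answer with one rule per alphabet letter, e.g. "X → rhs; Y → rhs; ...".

A->D, B->CD, C->DDA, D->ABC

  step 0 ⇒ step 1: BBD ⇒ CD·CD·ABC
    B ↦ CD
    D ↦ ABC
    A ↦ D  (constrained at step 1)
    C ↦ DDA  (constrained at step 1)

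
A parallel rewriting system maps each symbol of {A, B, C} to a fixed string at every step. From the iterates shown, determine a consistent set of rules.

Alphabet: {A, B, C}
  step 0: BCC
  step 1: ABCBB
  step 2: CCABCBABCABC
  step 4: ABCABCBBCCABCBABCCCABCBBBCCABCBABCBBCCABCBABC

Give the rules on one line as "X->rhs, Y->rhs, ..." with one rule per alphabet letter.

A->CC, B->ABC, C->B

  step 1 ⇒ step 2: ABCBB ⇒ CC·ABC·B·ABC·ABC
    A ↦ CC
    B ↦ ABC
    C ↦ B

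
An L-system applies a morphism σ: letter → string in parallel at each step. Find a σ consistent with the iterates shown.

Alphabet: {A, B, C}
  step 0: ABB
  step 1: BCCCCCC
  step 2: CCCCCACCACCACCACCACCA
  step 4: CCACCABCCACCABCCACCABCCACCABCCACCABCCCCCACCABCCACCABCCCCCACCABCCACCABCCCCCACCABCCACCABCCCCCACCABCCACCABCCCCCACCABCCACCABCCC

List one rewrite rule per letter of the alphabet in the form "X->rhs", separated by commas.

A->B, B->CCC, C->CCA

  step 1 ⇒ step 2: BCCCCCC ⇒ CCC·CCA·CCA·CCA·CCA·CCA·CCA
    B ↦ CCC
    C ↦ CCA
  step 0 ⇒ step 1: ABB ⇒ B·CCC·CCC
    A ↦ B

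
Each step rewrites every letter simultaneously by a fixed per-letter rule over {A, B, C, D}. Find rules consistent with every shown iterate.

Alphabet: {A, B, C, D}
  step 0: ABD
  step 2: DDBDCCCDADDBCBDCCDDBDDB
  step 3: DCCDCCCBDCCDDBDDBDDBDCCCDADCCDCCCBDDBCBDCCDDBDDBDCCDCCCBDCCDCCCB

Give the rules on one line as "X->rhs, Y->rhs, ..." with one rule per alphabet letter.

  step 2 ⇒ step 3: DDBDCCCDADDBCBDCCDDBDDB ⇒ DCC·DCC·CB·DCC·DDB·DDB·DDB·DCC·CDA·DCC·DCC·CB·DDB·CB·DCC·DDB·DDB·DCC·DCC·CB·DCC·DCC·CB
    A ↦ CDA
    B ↦ CB
    C ↦ DDB
    D ↦ DCC

A->CDA, B->CB, C->DDB, D->DCC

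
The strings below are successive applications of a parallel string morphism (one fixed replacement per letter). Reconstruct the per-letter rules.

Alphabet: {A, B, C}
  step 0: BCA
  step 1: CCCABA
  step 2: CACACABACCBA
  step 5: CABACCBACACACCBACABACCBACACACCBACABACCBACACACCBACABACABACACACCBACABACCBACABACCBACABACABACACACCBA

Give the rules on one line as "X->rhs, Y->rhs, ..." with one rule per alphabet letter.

  step 1 ⇒ step 2: CCCABA ⇒ CA·CA·CA·BA·CC·BA
    A ↦ BA
    B ↦ CC
    C ↦ CA

A->BA, B->CC, C->CA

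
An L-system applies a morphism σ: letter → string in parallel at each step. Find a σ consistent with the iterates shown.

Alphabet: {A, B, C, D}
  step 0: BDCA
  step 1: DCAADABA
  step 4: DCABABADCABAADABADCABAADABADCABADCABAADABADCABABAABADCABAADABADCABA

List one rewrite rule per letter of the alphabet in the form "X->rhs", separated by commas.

A->BA, B->DCA, C->DA, D->A

  step 0 ⇒ step 1: BDCA ⇒ DCA·A·DA·BA
    A ↦ BA
    B ↦ DCA
    C ↦ DA
    D ↦ A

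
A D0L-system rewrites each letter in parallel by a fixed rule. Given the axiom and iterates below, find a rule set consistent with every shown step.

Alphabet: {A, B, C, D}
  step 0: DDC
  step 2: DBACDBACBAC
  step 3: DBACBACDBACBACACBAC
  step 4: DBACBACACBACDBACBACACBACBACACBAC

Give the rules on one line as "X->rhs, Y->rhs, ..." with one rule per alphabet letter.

A->B, B->AC, C->AC, D->DB

  step 3 ⇒ step 4: DBACBACDBACBACACBAC ⇒ DB·AC·B·AC·AC·B·AC·DB·AC·B·AC·AC·B·AC·B·AC·AC·B·AC
    A ↦ B
    B ↦ AC
    C ↦ AC
    D ↦ DB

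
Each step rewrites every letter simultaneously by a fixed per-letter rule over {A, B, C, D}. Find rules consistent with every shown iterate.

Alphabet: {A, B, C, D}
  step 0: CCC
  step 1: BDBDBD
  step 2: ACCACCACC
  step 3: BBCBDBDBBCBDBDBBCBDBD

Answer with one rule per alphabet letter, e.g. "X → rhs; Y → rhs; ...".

  step 2 ⇒ step 3: ACCACCACC ⇒ BBC·BD·BD·BBC·BD·BD·BBC·BD·BD
    A ↦ BBC
    C ↦ BD
  step 1 ⇒ step 2: BDBDBD ⇒ AC·C·AC·C·AC·C
    B ↦ AC
  step 1 ⇒ step 2: BDBDBD ⇒ AC·C·AC·C·AC·C
    D ↦ C

A->BBC, B->AC, C->BD, D->C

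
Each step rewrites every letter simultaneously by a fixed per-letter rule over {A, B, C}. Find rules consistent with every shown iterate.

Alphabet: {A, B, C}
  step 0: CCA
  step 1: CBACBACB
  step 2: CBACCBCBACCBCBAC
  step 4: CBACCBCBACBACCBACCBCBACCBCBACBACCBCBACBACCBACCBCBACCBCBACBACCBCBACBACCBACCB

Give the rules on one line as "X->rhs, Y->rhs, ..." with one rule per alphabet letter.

A->CB, B->C, C->CBA

  step 1 ⇒ step 2: CBACBACB ⇒ CBA·C·CB·CBA·C·CB·CBA·C
    A ↦ CB
    B ↦ C
    C ↦ CBA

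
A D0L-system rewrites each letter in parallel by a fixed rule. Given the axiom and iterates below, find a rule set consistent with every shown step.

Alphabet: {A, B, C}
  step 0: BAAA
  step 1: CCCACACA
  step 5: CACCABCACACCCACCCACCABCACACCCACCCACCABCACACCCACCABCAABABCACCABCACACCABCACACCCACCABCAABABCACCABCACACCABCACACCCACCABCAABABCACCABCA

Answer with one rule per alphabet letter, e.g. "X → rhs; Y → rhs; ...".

  step 0 ⇒ step 1: BAAA ⇒ CC·CA·CA·CA
    A ↦ CA
    B ↦ CC
    C ↦ AB  (constrained at step 1)

A->CA, B->CC, C->AB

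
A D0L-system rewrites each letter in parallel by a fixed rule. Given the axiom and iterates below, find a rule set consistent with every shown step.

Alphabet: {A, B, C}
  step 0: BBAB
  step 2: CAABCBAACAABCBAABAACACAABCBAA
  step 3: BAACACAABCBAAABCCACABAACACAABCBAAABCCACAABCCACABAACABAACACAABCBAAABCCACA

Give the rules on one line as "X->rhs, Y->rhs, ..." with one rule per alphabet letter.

A->CA, B->ABC, C->BAA

  step 2 ⇒ step 3: CAABCBAACAABCBAABAACACAABCBAA ⇒ BAA·CA·CA·ABC·BAA·ABC·CA·CA·BAA·CA·CA·ABC·BAA·ABC·CA·CA·ABC·CA·CA·BAA·CA·BAA·CA·CA·ABC·BAA·ABC·CA·CA
    A ↦ CA
    B ↦ ABC
    C ↦ BAA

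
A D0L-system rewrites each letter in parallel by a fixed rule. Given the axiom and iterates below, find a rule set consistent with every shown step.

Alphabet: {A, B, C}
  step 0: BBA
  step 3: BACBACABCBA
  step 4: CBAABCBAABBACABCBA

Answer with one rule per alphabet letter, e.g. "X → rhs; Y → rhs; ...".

A->BA, B->C, C->AB

  step 3 ⇒ step 4: BACBACABCBA ⇒ C·BA·AB·C·BA·AB·BA·C·AB·C·BA
    A ↦ BA
    B ↦ C
    C ↦ AB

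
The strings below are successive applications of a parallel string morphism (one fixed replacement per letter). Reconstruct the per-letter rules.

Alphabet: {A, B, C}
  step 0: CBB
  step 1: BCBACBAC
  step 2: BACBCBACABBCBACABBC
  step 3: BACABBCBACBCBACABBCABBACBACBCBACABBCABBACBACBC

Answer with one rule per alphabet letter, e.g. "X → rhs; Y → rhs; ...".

  step 2 ⇒ step 3: BACBCBACABBCBACABBC ⇒ BAC·AB·BC·BAC·BC·BAC·AB·BC·AB·BAC·BAC·BC·BAC·AB·BC·AB·BAC·BAC·BC
    A ↦ AB
    B ↦ BAC
    C ↦ BC

A->AB, B->BAC, C->BC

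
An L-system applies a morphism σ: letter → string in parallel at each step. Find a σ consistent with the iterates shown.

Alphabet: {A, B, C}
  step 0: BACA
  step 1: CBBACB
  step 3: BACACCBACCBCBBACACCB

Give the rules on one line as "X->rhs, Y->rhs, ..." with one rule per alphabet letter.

A->B, B->CB, C->AC

  step 0 ⇒ step 1: BACA ⇒ CB·B·AC·B
    A ↦ B
    B ↦ CB
    C ↦ AC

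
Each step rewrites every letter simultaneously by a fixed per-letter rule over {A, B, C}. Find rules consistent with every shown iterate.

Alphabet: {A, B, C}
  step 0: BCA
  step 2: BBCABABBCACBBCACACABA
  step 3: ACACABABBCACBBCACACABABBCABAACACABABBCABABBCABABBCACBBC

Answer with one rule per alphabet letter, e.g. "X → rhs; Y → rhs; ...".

  step 2 ⇒ step 3: BBCABABBCACBBCACACABA ⇒ AC·AC·ABA·BBC·AC·BBC·AC·AC·ABA·BBC·ABA·AC·AC·ABA·BBC·ABA·BBC·ABA·BBC·AC·BBC
    A ↦ BBC
    B ↦ AC
    C ↦ ABA

A->BBC, B->AC, C->ABA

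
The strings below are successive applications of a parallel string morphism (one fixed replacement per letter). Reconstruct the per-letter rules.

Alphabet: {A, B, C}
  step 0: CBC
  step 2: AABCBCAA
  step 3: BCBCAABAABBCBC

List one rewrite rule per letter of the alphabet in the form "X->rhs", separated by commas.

  step 2 ⇒ step 3: AABCBCAA ⇒ BC·BC·AA·B·AA·B·BC·BC
    A ↦ BC
    B ↦ AA
    C ↦ B

A->BC, B->AA, C->B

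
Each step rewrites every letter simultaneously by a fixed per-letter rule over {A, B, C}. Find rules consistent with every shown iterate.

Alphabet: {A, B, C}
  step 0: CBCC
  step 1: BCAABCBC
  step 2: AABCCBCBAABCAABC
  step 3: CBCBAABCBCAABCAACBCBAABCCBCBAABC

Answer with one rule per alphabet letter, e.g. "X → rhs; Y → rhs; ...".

A->CB, B->AA, C->BC

  step 2 ⇒ step 3: AABCCBCBAABCAABC ⇒ CB·CB·AA·BC·BC·AA·BC·AA·CB·CB·AA·BC·CB·CB·AA·BC
    A ↦ CB
    B ↦ AA
    C ↦ BC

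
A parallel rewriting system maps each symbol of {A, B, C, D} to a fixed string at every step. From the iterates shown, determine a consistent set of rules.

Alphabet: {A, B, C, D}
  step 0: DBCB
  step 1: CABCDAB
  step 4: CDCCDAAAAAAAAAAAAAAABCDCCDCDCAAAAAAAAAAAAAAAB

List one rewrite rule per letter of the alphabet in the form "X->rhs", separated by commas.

A->AA, B->AB, C->CD, D->C

  step 0 ⇒ step 1: DBCB ⇒ C·AB·CD·AB
    B ↦ AB
    C ↦ CD
    D ↦ C
    A ↦ AA  (constrained at step 1)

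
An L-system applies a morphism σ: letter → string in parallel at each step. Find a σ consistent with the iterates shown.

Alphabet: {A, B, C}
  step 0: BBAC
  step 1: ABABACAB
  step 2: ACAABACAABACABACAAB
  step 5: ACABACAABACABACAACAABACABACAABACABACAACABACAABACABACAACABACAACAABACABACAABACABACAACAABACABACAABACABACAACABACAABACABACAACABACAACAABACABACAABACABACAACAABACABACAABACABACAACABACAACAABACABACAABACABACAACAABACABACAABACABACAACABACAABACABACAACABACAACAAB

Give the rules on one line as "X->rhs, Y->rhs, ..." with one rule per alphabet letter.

A->ACA, B->AB, C->B

  step 1 ⇒ step 2: ABABACAB ⇒ ACA·AB·ACA·AB·ACA·B·ACA·AB
    A ↦ ACA
    B ↦ AB
    C ↦ B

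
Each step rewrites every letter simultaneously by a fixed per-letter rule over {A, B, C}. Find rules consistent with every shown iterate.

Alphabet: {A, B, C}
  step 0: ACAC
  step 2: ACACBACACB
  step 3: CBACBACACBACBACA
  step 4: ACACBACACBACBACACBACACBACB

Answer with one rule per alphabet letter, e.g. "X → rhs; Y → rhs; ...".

A->CB, B->CA, C->A

  step 3 ⇒ step 4: CBACBACACBACBACA ⇒ A·CA·CB·A·CA·CB·A·CB·A·CA·CB·A·CA·CB·A·CB
    A ↦ CB
    B ↦ CA
    C ↦ A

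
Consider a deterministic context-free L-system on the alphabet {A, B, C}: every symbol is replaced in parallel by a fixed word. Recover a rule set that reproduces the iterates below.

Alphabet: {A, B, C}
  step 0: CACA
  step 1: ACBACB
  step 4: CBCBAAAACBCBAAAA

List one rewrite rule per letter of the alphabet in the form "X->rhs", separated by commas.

  step 0 ⇒ step 1: CACA ⇒ A·CB·A·CB
    A ↦ CB
    C ↦ A
    B ↦ A  (constrained at step 1)

A->CB, B->A, C->A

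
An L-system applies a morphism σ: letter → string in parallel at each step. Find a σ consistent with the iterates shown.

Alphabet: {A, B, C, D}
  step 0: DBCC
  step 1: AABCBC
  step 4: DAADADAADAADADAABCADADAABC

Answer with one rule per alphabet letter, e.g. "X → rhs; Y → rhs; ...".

  step 0 ⇒ step 1: DBCC ⇒ A·A·BC·BC
    B ↦ A
    C ↦ BC
    D ↦ A
    A ↦ DA  (constrained at step 1)

A->DA, B->A, C->BC, D->A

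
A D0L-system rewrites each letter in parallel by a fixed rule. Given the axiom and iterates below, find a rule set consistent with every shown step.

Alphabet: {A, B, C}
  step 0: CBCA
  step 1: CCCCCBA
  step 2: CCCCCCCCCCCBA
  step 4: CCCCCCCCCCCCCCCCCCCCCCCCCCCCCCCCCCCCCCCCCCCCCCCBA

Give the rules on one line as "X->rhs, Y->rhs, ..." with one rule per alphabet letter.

A->BA, B->C, C->CC

  step 1 ⇒ step 2: CCCCCBA ⇒ CC·CC·CC·CC·CC·C·BA
    A ↦ BA
    B ↦ C
    C ↦ CC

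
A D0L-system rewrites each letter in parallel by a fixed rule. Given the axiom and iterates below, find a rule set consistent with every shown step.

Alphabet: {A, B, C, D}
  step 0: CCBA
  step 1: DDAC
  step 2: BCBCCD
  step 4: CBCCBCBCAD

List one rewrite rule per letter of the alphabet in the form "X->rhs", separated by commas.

A->C, B->A, C->D, D->BC

  step 1 ⇒ step 2: DDAC ⇒ BC·BC·C·D
    A ↦ C
    C ↦ D
    D ↦ BC
  step 0 ⇒ step 1: CCBA ⇒ D·D·A·C
    B ↦ A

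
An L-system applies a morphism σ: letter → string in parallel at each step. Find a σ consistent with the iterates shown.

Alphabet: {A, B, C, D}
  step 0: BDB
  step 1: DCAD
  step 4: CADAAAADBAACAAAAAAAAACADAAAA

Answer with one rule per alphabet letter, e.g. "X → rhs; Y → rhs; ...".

  step 0 ⇒ step 1: BDB ⇒ D·CA·D
    B ↦ D
    D ↦ CA
    A ↦ AA  (constrained at step 1)
    C ↦ DB  (constrained at step 1)

A->AA, B->D, C->DB, D->CA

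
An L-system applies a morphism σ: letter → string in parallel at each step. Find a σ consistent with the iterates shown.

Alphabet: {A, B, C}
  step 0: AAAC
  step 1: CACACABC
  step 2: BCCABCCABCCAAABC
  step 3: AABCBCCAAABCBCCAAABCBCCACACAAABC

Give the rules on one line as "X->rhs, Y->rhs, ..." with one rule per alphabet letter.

  step 2 ⇒ step 3: BCCABCCABCCAAABC ⇒ AA·BC·BC·CA·AA·BC·BC·CA·AA·BC·BC·CA·CA·CA·AA·BC
    A ↦ CA
    B ↦ AA
    C ↦ BC

A->CA, B->AA, C->BC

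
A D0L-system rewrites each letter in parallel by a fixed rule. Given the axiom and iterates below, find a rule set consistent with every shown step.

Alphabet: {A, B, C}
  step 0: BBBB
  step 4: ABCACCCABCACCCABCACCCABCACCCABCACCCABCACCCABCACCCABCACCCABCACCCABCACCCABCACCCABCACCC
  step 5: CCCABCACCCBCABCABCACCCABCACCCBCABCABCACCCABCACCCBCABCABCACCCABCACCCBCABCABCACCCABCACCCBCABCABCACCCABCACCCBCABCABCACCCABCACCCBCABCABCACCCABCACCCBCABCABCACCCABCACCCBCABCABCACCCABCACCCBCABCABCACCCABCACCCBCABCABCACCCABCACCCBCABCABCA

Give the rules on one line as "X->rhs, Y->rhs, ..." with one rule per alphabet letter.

  step 4 ⇒ step 5: ABCACCCABCACCCABCACCCABCACCCABCACCCABCACCCABCACCCABCACCCABCACCCABCACCCABCACCCABCACCC ⇒ CCC·A·BCA·CCC·BCA·BCA·BCA·CCC·A·BCA·CCC·BCA·BCA·BCA·CCC·A·BCA·CCC·BCA·BCA·BCA·CCC·A·BCA·CCC·BCA·BCA·BCA·CCC·A·BCA·CCC·BCA·BCA·BCA·CCC·A·BCA·CCC·BCA·BCA·BCA·CCC·A·BCA·CCC·BCA·BCA·BCA·CCC·A·BCA·CCC·BCA·BCA·BCA·CCC·A·BCA·CCC·BCA·BCA·BCA·CCC·A·BCA·CCC·BCA·BCA·BCA·CCC·A·BCA·CCC·BCA·BCA·BCA·CCC·A·BCA·CCC·BCA·BCA·BCA
    A ↦ CCC
    B ↦ A
    C ↦ BCA

A->CCC, B->A, C->BCA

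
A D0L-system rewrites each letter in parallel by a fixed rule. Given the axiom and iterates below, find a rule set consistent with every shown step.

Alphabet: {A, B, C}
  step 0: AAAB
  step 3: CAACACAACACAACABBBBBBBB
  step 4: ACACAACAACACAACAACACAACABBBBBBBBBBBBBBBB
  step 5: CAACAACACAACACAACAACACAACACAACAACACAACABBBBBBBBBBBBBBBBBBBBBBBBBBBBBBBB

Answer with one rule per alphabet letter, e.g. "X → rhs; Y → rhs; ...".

A->CA, B->BB, C->A

  step 4 ⇒ step 5: ACACAACAACACAACAACACAACABBBBBBBBBBBBBBBB ⇒ CA·A·CA·A·CA·CA·A·CA·CA·A·CA·A·CA·CA·A·CA·CA·A·CA·A·CA·CA·A·CA·BB·BB·BB·BB·BB·BB·BB·BB·BB·BB·BB·BB·BB·BB·BB·BB
    A ↦ CA
    B ↦ BB
    C ↦ A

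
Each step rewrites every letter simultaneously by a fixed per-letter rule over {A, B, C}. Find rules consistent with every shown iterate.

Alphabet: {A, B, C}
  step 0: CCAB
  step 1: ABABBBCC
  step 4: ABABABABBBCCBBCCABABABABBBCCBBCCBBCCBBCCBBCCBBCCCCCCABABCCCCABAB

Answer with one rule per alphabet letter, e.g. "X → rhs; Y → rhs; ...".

  step 0 ⇒ step 1: CCAB ⇒ AB·AB·BB·CC
    A ↦ BB
    B ↦ CC
    C ↦ AB

A->BB, B->CC, C->AB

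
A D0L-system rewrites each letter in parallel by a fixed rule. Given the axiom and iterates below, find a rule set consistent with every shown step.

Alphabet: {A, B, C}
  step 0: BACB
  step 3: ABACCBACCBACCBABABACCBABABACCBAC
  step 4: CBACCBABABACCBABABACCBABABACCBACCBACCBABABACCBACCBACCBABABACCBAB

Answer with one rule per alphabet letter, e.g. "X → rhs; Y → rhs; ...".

A->CB, B->AC, C->AB

  step 3 ⇒ step 4: ABACCBACCBACCBABABACCBABABACCBAC ⇒ CB·AC·CB·AB·AB·AC·CB·AB·AB·AC·CB·AB·AB·AC·CB·AC·CB·AC·CB·AB·AB·AC·CB·AC·CB·AC·CB·AB·AB·AC·CB·AB
    A ↦ CB
    B ↦ AC
    C ↦ AB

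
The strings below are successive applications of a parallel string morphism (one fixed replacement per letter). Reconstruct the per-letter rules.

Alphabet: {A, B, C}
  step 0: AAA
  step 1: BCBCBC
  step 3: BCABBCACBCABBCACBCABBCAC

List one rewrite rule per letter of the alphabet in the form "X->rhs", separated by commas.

  step 0 ⇒ step 1: AAA ⇒ BC·BC·BC
    A ↦ BC
    B ↦ AB  (constrained at step 1)
    C ↦ AC  (constrained at step 1)

A->BC, B->AB, C->AC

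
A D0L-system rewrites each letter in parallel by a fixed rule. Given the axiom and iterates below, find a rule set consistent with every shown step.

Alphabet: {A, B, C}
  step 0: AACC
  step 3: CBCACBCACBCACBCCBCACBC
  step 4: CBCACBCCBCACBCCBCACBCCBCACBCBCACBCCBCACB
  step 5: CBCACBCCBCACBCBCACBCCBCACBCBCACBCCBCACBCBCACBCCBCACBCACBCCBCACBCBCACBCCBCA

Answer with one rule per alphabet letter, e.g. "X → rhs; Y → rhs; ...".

  step 4 ⇒ step 5: CBCACBCCBCACBCCBCACBCCBCACBCBCACBCCBCACB ⇒ CB·CA·CB·C·CB·CA·CB·CB·CA·CB·C·CB·CA·CB·CB·CA·CB·C·CB·CA·CB·CB·CA·CB·C·CB·CA·CB·CA·CB·C·CB·CA·CB·CB·CA·CB·C·CB·CA
    A ↦ C
    B ↦ CA
    C ↦ CB

A->C, B->CA, C->CB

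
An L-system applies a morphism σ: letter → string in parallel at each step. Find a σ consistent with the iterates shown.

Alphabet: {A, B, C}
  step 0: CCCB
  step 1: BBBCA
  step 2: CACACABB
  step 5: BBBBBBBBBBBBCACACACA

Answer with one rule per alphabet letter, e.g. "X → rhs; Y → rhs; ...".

  step 1 ⇒ step 2: BBBCA ⇒ CA·CA·CA·B·B
    A ↦ B
    B ↦ CA
    C ↦ B

A->B, B->CA, C->B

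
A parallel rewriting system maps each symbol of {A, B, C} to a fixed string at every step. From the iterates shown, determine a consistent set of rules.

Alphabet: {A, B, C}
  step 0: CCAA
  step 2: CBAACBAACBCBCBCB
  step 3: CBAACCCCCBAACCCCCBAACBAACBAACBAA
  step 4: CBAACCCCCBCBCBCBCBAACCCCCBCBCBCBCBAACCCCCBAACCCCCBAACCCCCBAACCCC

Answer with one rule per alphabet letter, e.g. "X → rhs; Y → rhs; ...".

A->CC, B->AA, C->CB

  step 3 ⇒ step 4: CBAACCCCCBAACCCCCBAACBAACBAACBAA ⇒ CB·AA·CC·CC·CB·CB·CB·CB·CB·AA·CC·CC·CB·CB·CB·CB·CB·AA·CC·CC·CB·AA·CC·CC·CB·AA·CC·CC·CB·AA·CC·CC
    A ↦ CC
    B ↦ AA
    C ↦ CB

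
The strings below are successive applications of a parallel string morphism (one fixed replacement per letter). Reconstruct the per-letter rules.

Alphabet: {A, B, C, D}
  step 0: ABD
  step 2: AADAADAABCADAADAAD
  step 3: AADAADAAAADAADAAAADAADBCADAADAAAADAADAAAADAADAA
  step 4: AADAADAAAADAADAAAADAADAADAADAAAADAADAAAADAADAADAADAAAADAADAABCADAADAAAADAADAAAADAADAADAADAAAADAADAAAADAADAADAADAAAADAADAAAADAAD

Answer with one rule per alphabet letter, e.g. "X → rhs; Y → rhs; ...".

A->AAD, B->BC, C->AD, D->AA

  step 3 ⇒ step 4: AADAADAAAADAADAAAADAADBCADAADAAAADAADAAAADAADAA ⇒ AAD·AAD·AA·AAD·AAD·AA·AAD·AAD·AAD·AAD·AA·AAD·AAD·AA·AAD·AAD·AAD·AAD·AA·AAD·AAD·AA·BC·AD·AAD·AA·AAD·AAD·AA·AAD·AAD·AAD·AAD·AA·AAD·AAD·AA·AAD·AAD·AAD·AAD·AA·AAD·AAD·AA·AAD·AAD
    A ↦ AAD
    B ↦ BC
    C ↦ AD
    D ↦ AA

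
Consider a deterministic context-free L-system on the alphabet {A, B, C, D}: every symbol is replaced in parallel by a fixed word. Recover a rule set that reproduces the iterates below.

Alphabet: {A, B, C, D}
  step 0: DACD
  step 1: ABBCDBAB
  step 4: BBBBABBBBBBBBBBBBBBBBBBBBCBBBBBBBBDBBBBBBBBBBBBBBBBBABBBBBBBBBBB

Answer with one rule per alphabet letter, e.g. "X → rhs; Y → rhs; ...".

  step 0 ⇒ step 1: DACD ⇒ AB·BC·DB·AB
    A ↦ BC
    C ↦ DB
    D ↦ AB
    B ↦ BB  (constrained at step 1)

A->BC, B->BB, C->DB, D->AB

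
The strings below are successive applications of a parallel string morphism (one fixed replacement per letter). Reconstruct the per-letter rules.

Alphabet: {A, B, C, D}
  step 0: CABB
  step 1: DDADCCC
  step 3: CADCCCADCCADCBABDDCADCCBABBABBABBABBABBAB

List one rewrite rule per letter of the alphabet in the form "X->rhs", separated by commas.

A->ADC, B->C, C->DD, D->BAB

  step 0 ⇒ step 1: CABB ⇒ DD·ADC·C·C
    A ↦ ADC
    B ↦ C
    C ↦ DD
    D ↦ BAB  (constrained at step 1)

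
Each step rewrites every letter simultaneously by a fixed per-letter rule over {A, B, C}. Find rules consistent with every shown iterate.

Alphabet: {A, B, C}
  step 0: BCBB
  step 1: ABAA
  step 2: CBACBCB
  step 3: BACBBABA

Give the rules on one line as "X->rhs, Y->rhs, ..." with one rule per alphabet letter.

A->CB, B->A, C->B

  step 2 ⇒ step 3: CBACBCB ⇒ B·A·CB·B·A·B·A
    A ↦ CB
    B ↦ A
    C ↦ B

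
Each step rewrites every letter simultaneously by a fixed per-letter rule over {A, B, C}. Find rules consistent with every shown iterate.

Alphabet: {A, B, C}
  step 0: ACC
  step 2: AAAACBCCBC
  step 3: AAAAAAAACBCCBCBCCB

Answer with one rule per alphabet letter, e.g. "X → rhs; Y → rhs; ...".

A->AA, B->C, C->CB

  step 2 ⇒ step 3: AAAACBCCBC ⇒ AA·AA·AA·AA·CB·C·CB·CB·C·CB
    A ↦ AA
    B ↦ C
    C ↦ CB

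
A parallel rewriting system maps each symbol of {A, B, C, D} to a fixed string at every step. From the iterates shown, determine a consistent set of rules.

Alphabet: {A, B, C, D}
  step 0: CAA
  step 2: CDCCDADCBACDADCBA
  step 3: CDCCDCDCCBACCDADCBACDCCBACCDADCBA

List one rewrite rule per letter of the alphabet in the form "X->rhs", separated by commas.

A->CBA, B->AD, C->CD, D->C

  step 2 ⇒ step 3: CDCCDADCBACDADCBA ⇒ CD·C·CD·CD·C·CBA·C·CD·AD·CBA·CD·C·CBA·C·CD·AD·CBA
    A ↦ CBA
    B ↦ AD
    C ↦ CD
    D ↦ C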